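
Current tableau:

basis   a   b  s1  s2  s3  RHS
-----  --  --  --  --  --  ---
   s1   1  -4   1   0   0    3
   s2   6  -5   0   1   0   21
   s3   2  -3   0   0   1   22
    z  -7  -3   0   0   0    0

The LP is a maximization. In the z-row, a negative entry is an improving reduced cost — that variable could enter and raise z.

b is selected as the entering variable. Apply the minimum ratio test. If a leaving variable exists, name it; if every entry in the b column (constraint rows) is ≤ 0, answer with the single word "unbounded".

unbounded

b-column entries: row 1: -4, row 2: -5, row 3: -3. All ≤ 0, so b can increase without bound; the LP is unbounded in this direction.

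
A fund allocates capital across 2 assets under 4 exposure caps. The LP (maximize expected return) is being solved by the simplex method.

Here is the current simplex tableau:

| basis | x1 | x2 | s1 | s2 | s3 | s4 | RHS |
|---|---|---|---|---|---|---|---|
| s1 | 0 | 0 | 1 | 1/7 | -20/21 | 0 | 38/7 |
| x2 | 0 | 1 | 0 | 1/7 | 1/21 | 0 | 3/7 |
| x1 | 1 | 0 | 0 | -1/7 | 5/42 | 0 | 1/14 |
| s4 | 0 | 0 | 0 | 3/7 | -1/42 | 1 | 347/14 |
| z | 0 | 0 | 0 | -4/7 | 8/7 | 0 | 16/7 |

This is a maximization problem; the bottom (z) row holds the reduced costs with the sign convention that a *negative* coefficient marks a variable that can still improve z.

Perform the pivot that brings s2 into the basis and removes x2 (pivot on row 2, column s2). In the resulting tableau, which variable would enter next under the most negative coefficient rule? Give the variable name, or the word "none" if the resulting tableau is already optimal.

Pivot element 1/7. New z-row = old z-row − (-4/7)·(row 2/(1/7)).
Updated z-row coefficients: x1: 0, x2: 4, s1: 0, s2: 0, s3: 4/3, s4: 0.
No coefficient is strictly negative; the tableau after this pivot is optimal.

none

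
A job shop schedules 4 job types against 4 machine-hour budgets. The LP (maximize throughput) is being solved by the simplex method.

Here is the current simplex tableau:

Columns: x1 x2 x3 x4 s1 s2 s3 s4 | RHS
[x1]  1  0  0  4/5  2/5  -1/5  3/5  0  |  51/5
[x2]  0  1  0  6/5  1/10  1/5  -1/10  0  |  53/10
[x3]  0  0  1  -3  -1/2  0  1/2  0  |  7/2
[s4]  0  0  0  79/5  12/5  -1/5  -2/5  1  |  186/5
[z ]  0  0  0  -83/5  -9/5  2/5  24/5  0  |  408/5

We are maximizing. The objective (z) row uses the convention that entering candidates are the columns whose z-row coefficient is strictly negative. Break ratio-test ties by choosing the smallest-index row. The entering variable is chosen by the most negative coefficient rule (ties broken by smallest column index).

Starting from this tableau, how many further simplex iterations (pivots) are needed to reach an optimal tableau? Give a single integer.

1

pivot: x4 in, s4 out → z = 9534/79
No improving column remains; optimal.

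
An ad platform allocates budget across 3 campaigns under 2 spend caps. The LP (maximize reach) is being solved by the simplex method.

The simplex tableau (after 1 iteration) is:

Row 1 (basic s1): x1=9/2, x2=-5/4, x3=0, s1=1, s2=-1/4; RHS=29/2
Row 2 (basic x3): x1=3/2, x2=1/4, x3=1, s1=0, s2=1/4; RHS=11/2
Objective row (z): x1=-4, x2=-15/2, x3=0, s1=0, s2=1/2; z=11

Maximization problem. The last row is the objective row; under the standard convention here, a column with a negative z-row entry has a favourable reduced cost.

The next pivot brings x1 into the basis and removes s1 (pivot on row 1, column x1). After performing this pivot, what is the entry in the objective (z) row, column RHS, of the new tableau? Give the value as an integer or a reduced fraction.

215/9

Pivot element is row 1, column x1: 9/2.
Normalize row 1: new (row 1, RHS) = (29/2)/(9/2) = 29/9.
z-row ← z-row − (-4)·(new row 1): 11 − (-4)·(29/9) = 215/9.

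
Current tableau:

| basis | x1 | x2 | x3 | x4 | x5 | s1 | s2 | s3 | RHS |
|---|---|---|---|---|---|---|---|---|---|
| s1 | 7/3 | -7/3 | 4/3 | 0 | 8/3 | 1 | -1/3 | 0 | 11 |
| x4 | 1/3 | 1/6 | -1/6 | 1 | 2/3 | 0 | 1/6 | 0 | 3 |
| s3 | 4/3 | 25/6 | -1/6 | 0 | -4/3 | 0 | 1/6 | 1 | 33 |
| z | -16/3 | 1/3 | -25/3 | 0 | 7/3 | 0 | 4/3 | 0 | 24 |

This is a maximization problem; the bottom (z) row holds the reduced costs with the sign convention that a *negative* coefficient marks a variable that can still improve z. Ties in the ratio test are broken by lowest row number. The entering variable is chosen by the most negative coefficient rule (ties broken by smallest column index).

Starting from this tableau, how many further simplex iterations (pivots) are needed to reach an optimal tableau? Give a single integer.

pivot: x3 in, s1 out → z = 371/4
pivot: x2 in, s3 out → z = 6794/31
pivot: s2 in, x4 out → z = 463/2
No improving column remains; optimal.

3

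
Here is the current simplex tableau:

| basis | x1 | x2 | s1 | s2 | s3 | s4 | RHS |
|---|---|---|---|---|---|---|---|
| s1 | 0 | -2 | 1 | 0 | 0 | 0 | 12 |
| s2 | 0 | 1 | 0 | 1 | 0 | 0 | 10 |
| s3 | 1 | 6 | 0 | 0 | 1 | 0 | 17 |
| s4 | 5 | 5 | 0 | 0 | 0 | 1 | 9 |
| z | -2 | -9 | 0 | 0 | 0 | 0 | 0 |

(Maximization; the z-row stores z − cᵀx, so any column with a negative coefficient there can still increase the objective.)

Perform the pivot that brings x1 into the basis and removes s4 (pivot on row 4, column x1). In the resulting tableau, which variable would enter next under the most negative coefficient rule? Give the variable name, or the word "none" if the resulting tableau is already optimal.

Pivot element 5. New z-row = old z-row − (-2)·(row 4/5).
Updated z-row coefficients: x1: 0, x2: -7, s1: 0, s2: 0, s3: 0, s4: 2/5.
The most negative is -7 in column x2, so x2 would enter next.

x2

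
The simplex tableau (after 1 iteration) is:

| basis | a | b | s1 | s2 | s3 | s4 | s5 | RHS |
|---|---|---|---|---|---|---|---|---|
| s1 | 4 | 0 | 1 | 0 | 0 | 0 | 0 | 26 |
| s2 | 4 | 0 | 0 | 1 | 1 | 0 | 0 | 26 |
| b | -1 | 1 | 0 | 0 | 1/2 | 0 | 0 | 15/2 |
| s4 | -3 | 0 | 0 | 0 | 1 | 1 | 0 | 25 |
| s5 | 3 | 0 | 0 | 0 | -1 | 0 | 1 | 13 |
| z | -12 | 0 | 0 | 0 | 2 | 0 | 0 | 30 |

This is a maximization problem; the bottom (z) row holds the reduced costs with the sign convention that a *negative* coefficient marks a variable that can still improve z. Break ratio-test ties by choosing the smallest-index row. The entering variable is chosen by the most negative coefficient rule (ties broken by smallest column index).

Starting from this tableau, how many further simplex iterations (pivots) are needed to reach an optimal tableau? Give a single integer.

pivot: a in, s5 out → z = 82
pivot: s3 in, s2 out → z = 626/7
No improving column remains; optimal.

2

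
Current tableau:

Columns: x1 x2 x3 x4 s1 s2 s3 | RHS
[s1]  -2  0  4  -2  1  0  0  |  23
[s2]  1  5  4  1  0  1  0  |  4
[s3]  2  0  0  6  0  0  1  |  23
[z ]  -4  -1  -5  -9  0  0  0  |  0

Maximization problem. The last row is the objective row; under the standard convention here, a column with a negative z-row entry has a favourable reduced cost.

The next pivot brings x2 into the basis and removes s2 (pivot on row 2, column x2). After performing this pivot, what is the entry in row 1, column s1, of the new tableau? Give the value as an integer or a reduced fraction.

Pivot element is row 2, column x2: 5.
Normalize row 2: new (row 2, s1) = 0/5 = 0.
row 1 ← row 1 − 0·(new row 2): 1 − 0·0 = 1.

1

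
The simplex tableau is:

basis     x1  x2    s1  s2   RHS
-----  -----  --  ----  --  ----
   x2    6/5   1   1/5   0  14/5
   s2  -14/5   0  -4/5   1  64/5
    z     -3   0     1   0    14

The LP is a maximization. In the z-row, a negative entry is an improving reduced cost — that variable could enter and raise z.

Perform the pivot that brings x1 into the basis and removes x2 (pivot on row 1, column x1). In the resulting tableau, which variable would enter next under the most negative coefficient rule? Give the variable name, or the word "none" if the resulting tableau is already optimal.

none

Pivot element 6/5. New z-row = old z-row − (-3)·(row 1/(6/5)).
Updated z-row coefficients: x1: 0, x2: 5/2, s1: 3/2, s2: 0.
No coefficient is strictly negative; the tableau after this pivot is optimal.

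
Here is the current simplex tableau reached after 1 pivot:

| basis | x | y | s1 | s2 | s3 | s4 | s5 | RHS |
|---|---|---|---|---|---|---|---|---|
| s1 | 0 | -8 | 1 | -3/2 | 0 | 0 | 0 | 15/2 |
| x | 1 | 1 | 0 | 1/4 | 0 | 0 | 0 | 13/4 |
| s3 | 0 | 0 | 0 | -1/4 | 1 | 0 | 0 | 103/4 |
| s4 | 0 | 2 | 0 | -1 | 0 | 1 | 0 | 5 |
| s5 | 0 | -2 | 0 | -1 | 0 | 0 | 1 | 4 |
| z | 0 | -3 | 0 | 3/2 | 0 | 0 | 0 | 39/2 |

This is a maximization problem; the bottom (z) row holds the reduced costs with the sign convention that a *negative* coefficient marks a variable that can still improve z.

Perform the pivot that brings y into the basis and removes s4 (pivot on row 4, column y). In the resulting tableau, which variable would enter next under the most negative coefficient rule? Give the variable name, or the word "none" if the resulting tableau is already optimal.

Pivot element 2. New z-row = old z-row − (-3)·(row 4/2).
Updated z-row coefficients: x: 0, y: 0, s1: 0, s2: 0, s3: 0, s4: 3/2, s5: 0.
No coefficient is strictly negative; the tableau after this pivot is optimal.

none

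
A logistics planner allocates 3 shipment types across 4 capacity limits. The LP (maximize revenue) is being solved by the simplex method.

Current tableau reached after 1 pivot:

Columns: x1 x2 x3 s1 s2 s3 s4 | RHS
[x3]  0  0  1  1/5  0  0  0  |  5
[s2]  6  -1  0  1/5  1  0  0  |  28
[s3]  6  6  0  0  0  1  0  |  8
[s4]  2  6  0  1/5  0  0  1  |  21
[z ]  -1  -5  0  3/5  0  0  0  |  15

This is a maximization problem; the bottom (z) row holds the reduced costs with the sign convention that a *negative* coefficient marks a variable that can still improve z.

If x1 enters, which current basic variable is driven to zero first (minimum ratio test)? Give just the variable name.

s3

Ratios: row 1 (x3): entry 0 ≤ 0, skip; row 2 (s2): 28/6 = 14/3; row 3 (s3): 8/6 = 4/3; row 4 (s4): 21/2 = 21/2.
Minimum ratio 4/3 is in the s3 row, so s3 leaves.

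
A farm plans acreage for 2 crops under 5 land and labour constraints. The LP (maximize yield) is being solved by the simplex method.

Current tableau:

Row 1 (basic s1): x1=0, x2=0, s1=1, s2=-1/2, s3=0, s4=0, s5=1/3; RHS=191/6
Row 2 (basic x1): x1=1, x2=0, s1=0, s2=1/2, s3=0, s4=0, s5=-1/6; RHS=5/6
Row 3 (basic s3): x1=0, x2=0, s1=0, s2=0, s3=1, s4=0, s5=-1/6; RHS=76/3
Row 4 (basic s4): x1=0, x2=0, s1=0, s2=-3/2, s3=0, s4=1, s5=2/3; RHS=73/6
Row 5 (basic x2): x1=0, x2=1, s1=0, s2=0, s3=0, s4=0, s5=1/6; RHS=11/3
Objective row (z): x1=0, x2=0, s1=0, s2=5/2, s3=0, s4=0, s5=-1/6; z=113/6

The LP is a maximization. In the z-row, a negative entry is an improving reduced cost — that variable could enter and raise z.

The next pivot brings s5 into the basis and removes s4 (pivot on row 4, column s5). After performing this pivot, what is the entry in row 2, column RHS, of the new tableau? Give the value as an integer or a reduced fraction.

Pivot element is row 4, column s5: 2/3.
Normalize row 4: new (row 4, RHS) = (73/6)/(2/3) = 73/4.
row 2 ← row 2 − (-1/6)·(new row 4): 5/6 − (-1/6)·(73/4) = 31/8.

31/8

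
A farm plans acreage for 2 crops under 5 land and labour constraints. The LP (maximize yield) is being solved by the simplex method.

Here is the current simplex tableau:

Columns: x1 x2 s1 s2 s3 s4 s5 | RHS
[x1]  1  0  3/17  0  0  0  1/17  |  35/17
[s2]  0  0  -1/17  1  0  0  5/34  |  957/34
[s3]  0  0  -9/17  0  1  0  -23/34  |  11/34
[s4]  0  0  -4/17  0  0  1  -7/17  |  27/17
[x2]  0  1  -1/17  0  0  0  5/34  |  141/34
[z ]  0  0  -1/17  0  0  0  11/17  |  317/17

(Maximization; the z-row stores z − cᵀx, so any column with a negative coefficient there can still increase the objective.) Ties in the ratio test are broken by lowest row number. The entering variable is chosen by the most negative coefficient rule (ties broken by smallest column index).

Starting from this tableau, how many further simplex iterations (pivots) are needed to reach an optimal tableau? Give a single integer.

1

pivot: s1 in, x1 out → z = 58/3
No improving column remains; optimal.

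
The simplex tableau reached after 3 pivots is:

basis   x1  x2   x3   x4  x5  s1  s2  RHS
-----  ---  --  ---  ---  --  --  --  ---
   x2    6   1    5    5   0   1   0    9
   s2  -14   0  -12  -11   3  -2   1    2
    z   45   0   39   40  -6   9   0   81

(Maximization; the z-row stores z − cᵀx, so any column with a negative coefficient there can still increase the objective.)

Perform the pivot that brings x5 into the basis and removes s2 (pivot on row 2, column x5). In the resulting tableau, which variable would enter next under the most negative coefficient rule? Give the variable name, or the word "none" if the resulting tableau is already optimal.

none

Pivot element 3. New z-row = old z-row − (-6)·(row 2/3).
Updated z-row coefficients: x1: 17, x2: 0, x3: 15, x4: 18, x5: 0, s1: 5, s2: 2.
No coefficient is strictly negative; the tableau after this pivot is optimal.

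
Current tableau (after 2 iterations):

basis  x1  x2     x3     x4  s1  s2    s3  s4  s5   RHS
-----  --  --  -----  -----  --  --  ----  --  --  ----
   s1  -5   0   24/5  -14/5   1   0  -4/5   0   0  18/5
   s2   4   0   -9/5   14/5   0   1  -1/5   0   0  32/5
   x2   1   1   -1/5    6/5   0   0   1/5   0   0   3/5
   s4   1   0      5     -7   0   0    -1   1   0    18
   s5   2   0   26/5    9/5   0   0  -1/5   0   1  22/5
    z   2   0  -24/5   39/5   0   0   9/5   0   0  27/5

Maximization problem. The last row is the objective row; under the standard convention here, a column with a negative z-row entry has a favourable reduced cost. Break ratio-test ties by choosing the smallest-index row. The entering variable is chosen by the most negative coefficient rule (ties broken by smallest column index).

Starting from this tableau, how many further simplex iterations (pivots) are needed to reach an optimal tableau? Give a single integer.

pivot: x3 in, s1 out → z = 9
pivot: x1 in, s5 out → z = 819/89
No improving column remains; optimal.

2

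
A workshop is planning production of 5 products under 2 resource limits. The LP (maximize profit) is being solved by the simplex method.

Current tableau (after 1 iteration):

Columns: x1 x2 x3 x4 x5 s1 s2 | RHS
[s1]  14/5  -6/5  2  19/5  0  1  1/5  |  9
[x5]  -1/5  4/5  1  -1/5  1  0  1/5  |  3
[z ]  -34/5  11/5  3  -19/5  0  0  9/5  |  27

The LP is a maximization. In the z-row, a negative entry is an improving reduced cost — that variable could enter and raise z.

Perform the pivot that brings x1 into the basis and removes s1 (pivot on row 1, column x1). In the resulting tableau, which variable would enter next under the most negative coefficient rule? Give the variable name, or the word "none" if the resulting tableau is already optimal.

x2

Pivot element 14/5. New z-row = old z-row − (-34/5)·(row 1/(14/5)).
Updated z-row coefficients: x1: 0, x2: -5/7, x3: 55/7, x4: 38/7, x5: 0, s1: 17/7, s2: 16/7.
The most negative is -5/7 in column x2, so x2 would enter next.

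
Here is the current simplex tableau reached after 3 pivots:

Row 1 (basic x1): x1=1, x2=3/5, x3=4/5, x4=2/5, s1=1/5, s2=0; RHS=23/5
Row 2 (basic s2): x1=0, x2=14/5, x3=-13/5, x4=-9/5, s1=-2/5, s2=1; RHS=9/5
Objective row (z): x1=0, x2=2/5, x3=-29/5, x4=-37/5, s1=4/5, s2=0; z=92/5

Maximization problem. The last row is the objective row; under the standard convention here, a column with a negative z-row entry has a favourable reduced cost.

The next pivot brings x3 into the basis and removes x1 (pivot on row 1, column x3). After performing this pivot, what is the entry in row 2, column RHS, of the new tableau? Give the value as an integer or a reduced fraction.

Pivot element is row 1, column x3: 4/5.
Normalize row 1: new (row 1, RHS) = (23/5)/(4/5) = 23/4.
row 2 ← row 2 − (-13/5)·(new row 1): 9/5 − (-13/5)·(23/4) = 67/4.

67/4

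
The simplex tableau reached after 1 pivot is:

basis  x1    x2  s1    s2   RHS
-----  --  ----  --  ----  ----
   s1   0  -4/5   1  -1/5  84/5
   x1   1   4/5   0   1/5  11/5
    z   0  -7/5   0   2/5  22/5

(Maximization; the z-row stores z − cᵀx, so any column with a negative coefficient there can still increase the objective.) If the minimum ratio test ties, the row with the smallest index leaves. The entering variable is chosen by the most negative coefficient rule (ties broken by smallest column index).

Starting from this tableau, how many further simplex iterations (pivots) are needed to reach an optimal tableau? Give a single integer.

1

pivot: x2 in, x1 out → z = 33/4
No improving column remains; optimal.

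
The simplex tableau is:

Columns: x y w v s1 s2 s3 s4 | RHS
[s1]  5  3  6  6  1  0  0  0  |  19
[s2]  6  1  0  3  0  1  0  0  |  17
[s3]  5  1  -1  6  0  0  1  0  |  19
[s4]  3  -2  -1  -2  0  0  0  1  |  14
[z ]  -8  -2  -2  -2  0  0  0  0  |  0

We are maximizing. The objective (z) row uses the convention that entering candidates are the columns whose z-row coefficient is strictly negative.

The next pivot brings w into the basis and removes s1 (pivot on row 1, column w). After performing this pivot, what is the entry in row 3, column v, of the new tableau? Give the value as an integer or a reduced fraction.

7

Pivot element is row 1, column w: 6.
Normalize row 1: new (row 1, v) = 6/6 = 1.
row 3 ← row 3 − (-1)·(new row 1): 6 − (-1)·1 = 7.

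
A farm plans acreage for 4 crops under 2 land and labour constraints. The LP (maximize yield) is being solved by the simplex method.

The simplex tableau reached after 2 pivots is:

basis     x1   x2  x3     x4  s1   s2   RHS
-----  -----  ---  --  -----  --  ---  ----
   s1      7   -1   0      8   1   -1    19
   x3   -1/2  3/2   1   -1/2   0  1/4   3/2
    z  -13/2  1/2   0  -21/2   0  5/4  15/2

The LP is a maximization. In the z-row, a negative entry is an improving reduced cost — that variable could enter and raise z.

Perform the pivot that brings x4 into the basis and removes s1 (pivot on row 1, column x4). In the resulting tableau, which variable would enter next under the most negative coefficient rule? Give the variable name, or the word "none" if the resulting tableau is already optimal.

Pivot element 8. New z-row = old z-row − (-21/2)·(row 1/8).
Updated z-row coefficients: x1: 43/16, x2: -13/16, x3: 0, x4: 0, s1: 21/16, s2: -1/16.
The most negative is -13/16 in column x2, so x2 would enter next.

x2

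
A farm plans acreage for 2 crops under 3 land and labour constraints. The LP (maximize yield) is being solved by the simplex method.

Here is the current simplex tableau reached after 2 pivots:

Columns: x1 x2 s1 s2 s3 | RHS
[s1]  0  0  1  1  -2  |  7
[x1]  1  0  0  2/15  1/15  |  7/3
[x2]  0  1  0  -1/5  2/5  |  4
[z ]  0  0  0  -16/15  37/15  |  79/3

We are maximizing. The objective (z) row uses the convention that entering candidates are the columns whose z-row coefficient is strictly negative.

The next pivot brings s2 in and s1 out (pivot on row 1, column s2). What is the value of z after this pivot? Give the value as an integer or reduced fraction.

169/5

Minimum ratio for s2: 7/1 = 7.
z changes by −(z-row coeff of s2)·ratio = −(-16/15)·7 = 112/15.
New z = 79/3 + (112/15) = 169/5.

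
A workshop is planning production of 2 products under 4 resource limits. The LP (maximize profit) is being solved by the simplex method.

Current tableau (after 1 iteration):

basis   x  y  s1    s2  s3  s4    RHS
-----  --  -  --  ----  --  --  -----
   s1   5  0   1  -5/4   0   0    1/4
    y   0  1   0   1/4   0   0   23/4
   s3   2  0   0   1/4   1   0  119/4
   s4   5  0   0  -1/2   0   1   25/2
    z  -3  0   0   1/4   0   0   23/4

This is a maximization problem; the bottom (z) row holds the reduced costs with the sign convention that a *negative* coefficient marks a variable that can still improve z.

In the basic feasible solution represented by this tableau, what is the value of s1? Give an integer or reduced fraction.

s1 is basic (row 1); its value is the RHS of that row: 1/4.

1/4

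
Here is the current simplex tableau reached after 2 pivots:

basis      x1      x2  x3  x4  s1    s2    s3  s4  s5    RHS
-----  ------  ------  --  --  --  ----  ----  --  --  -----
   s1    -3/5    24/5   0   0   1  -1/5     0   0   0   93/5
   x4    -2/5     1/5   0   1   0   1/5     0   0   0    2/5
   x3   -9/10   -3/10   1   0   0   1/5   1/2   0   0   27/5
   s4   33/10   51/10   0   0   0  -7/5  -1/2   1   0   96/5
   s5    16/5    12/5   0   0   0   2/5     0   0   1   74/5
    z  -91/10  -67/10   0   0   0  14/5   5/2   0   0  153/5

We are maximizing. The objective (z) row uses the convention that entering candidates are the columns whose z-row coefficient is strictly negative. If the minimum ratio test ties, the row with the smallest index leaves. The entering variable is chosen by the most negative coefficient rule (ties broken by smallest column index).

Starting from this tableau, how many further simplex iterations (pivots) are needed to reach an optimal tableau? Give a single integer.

pivot: x1 in, s5 out → z = 1163/16
No improving column remains; optimal.

1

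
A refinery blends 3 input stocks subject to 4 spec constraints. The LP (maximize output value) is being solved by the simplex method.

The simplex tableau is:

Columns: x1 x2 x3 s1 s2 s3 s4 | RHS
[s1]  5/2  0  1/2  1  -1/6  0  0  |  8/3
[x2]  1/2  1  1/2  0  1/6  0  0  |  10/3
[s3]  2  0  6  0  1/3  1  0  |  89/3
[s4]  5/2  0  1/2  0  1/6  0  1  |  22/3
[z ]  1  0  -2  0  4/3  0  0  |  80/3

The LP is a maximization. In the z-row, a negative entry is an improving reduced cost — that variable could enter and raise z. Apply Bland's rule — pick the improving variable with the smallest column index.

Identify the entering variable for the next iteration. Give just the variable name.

x3

Objective-row coefficients: x1: 1, x2: 0, x3: -2, s1: 0, s2: 4/3, s3: 0, s4: 0.
Improving columns: x3. Bland's rule picks the smallest column index → x3.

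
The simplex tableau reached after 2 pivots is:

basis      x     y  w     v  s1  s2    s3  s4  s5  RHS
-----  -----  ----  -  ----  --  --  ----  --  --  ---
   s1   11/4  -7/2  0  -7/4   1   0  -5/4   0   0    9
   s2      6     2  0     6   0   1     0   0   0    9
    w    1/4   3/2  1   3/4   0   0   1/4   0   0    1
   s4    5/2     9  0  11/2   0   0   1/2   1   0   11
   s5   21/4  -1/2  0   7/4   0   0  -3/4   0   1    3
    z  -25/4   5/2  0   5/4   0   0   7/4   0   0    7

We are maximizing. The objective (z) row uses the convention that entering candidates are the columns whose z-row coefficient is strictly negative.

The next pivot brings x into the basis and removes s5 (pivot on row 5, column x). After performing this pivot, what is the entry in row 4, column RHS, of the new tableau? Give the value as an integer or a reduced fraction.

67/7

Pivot element is row 5, column x: 21/4.
Normalize row 5: new (row 5, RHS) = 3/(21/4) = 4/7.
row 4 ← row 4 − (5/2)·(new row 5): 11 − (5/2)·(4/7) = 67/7.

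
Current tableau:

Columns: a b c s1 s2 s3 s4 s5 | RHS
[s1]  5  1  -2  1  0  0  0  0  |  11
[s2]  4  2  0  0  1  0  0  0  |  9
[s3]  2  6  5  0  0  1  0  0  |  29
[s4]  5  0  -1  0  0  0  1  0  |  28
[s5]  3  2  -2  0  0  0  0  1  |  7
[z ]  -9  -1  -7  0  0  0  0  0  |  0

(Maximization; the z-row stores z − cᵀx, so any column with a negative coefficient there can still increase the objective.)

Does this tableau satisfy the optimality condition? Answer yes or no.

no

Column a has objective-row coefficient -9, which is negative; an improving pivot exists, so not yet optimal.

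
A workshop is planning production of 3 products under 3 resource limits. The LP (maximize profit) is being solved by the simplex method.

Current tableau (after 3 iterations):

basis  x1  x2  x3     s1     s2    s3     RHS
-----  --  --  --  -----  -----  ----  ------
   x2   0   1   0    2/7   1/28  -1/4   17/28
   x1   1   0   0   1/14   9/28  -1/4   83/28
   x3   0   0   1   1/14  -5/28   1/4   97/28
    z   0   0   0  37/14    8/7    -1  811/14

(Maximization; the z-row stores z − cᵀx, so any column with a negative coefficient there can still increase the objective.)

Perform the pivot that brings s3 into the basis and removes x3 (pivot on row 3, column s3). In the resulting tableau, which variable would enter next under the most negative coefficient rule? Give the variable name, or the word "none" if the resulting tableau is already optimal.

Pivot element 1/4. New z-row = old z-row − (-1)·(row 3/(1/4)).
Updated z-row coefficients: x1: 0, x2: 0, x3: 4, s1: 41/14, s2: 3/7, s3: 0.
No coefficient is strictly negative; the tableau after this pivot is optimal.

none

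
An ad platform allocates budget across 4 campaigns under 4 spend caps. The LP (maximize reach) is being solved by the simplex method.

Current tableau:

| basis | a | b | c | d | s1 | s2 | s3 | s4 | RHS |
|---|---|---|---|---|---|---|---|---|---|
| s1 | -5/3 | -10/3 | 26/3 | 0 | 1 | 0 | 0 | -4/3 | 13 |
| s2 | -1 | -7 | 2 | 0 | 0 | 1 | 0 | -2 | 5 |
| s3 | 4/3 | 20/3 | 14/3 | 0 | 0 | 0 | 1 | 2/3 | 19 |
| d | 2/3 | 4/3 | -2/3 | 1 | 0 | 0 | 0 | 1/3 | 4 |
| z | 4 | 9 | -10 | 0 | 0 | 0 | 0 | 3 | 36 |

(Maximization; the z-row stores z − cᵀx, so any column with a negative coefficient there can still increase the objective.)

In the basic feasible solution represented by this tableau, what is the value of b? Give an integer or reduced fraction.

0

b is nonbasic (not in the basis column), so its value in the current BFS is 0.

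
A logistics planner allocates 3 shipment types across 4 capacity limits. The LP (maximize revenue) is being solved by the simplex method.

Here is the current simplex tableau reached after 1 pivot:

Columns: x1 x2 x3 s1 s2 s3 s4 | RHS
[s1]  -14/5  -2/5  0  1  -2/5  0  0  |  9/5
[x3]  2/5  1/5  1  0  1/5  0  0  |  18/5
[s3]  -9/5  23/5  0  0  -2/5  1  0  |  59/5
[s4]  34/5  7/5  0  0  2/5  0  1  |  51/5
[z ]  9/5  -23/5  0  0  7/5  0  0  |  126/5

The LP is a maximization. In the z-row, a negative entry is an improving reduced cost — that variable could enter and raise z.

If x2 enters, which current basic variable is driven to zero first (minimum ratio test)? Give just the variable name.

Ratios: row 1 (s1): entry -2/5 ≤ 0, skip; row 2 (x3): (18/5)/(1/5) = 18; row 3 (s3): (59/5)/(23/5) = 59/23; row 4 (s4): (51/5)/(7/5) = 51/7.
Minimum ratio 59/23 is in the s3 row, so s3 leaves.

s3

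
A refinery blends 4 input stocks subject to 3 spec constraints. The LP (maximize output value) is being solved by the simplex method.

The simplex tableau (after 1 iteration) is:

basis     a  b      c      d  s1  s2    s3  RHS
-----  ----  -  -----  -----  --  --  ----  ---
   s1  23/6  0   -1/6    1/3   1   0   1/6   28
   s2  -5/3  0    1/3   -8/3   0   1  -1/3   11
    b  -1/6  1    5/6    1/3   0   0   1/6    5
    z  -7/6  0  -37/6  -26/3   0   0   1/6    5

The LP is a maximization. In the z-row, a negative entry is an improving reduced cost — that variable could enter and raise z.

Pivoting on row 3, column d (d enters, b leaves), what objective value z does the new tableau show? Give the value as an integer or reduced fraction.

135

Minimum ratio for d: 5/(1/3) = 15.
z changes by −(z-row coeff of d)·ratio = −(-26/3)·15 = 130.
New z = 5 + 130 = 135.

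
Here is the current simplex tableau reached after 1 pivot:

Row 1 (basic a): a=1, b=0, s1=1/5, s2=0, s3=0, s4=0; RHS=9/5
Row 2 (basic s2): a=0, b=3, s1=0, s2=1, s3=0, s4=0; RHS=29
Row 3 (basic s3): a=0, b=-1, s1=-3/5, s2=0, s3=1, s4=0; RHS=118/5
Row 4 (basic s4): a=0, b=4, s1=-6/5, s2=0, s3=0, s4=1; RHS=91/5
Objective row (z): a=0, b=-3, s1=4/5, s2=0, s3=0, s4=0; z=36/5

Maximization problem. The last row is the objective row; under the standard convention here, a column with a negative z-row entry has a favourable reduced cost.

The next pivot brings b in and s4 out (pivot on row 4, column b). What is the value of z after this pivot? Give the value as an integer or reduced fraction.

417/20

Minimum ratio for b: (91/5)/4 = 91/20.
z changes by −(z-row coeff of b)·ratio = −(-3)·(91/20) = 273/20.
New z = 36/5 + (273/20) = 417/20.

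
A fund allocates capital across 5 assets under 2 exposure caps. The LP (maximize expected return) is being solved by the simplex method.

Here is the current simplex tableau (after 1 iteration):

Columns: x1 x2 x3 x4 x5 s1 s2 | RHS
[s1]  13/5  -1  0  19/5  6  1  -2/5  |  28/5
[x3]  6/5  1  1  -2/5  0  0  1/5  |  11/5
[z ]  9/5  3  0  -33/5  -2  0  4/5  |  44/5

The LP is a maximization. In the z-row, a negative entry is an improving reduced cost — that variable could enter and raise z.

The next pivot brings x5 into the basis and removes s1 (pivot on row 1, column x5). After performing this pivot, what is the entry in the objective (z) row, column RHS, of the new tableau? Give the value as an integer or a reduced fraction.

32/3

Pivot element is row 1, column x5: 6.
Normalize row 1: new (row 1, RHS) = (28/5)/6 = 14/15.
z-row ← z-row − (-2)·(new row 1): 44/5 − (-2)·(14/15) = 32/3.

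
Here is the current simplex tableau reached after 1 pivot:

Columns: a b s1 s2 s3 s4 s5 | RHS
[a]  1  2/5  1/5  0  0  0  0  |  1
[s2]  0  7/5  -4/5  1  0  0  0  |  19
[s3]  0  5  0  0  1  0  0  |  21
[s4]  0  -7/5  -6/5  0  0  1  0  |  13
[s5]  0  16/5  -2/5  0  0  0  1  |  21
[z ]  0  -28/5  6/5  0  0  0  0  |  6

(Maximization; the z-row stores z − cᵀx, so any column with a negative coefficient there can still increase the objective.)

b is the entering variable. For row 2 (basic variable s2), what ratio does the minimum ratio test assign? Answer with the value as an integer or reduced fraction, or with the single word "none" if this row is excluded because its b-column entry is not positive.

95/7

Ratio = RHS / (b entry) = 19 / (7/5) = 95/7.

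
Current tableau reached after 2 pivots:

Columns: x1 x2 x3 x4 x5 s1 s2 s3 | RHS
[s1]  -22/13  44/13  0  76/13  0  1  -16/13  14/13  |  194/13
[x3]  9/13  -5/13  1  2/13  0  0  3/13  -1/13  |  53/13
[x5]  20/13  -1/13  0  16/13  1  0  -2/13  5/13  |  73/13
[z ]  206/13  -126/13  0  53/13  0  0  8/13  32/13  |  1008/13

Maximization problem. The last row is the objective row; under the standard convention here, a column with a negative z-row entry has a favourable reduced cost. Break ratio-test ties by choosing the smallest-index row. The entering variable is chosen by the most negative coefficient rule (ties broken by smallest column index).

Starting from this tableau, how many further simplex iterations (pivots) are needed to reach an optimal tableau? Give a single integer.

2

pivot: x2 in, s1 out → z = 1323/11
pivot: s2 in, x3 out → z = 305
No improving column remains; optimal.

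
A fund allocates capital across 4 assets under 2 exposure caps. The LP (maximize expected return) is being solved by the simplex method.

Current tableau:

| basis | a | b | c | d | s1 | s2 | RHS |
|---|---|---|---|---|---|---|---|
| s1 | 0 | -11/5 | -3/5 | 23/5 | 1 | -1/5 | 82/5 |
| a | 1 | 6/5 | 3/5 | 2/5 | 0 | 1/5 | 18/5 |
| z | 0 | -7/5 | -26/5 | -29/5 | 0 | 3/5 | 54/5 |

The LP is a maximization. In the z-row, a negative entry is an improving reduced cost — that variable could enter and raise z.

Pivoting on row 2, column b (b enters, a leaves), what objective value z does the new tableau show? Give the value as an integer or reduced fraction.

Minimum ratio for b: (18/5)/(6/5) = 3.
z changes by −(z-row coeff of b)·ratio = −(-7/5)·3 = 21/5.
New z = 54/5 + (21/5) = 15.

15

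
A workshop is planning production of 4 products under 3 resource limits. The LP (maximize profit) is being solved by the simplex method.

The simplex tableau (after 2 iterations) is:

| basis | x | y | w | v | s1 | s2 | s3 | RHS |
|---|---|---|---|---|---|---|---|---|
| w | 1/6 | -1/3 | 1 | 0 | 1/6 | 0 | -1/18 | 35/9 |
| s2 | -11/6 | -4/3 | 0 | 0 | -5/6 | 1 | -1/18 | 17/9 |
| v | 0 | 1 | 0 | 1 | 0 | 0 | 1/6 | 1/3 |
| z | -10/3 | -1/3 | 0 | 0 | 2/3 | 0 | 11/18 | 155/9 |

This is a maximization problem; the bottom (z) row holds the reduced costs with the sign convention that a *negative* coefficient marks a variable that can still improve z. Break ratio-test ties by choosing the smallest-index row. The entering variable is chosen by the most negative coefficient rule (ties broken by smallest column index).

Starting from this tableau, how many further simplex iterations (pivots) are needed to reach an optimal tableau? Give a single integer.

2

pivot: x in, w out → z = 95
pivot: y in, v out → z = 292/3
No improving column remains; optimal.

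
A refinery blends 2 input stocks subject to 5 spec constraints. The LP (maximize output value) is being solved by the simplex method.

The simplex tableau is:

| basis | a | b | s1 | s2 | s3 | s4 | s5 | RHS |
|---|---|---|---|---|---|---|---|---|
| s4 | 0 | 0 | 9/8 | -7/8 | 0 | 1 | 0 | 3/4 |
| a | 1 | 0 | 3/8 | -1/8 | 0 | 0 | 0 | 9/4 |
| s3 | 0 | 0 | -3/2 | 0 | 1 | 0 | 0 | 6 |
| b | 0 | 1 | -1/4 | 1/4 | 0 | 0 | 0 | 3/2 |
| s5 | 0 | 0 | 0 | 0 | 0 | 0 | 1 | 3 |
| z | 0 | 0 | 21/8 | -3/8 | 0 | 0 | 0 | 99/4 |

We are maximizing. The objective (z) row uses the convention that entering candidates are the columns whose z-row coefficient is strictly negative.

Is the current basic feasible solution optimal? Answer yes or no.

no

Column s2 has objective-row coefficient -3/8, which is negative; an improving pivot exists, so not yet optimal.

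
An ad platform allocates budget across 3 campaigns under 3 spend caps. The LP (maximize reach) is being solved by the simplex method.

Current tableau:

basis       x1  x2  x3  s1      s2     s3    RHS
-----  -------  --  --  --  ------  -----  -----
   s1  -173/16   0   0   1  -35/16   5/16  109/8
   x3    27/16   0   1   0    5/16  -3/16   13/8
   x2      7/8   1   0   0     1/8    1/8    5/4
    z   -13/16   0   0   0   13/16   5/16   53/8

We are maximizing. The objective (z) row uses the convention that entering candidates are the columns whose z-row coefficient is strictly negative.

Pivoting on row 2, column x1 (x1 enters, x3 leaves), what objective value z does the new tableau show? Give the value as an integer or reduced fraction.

Minimum ratio for x1: (13/8)/(27/16) = 26/27.
z changes by −(z-row coeff of x1)·ratio = −(-13/16)·(26/27) = 169/216.
New z = 53/8 + (169/216) = 200/27.

200/27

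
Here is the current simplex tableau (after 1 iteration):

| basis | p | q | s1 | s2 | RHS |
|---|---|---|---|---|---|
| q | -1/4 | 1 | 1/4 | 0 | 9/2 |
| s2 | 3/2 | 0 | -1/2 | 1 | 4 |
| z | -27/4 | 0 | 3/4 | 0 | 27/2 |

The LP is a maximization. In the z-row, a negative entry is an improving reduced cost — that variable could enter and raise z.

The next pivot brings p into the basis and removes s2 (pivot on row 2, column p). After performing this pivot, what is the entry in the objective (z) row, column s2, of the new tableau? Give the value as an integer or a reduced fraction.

Pivot element is row 2, column p: 3/2.
Normalize row 2: new (row 2, s2) = 1/(3/2) = 2/3.
z-row ← z-row − (-27/4)·(new row 2): 0 − (-27/4)·(2/3) = 9/2.

9/2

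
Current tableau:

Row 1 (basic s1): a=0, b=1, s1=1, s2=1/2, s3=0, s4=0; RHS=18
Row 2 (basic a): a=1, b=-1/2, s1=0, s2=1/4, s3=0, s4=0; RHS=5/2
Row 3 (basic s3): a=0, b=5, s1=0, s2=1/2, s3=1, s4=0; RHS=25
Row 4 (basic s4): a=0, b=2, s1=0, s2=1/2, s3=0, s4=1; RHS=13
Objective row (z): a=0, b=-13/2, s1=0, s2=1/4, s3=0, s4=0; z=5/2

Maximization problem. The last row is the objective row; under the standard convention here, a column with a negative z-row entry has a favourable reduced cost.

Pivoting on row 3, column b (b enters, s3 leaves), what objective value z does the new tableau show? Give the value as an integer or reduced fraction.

Minimum ratio for b: 25/5 = 5.
z changes by −(z-row coeff of b)·ratio = −(-13/2)·5 = 65/2.
New z = 5/2 + (65/2) = 35.

35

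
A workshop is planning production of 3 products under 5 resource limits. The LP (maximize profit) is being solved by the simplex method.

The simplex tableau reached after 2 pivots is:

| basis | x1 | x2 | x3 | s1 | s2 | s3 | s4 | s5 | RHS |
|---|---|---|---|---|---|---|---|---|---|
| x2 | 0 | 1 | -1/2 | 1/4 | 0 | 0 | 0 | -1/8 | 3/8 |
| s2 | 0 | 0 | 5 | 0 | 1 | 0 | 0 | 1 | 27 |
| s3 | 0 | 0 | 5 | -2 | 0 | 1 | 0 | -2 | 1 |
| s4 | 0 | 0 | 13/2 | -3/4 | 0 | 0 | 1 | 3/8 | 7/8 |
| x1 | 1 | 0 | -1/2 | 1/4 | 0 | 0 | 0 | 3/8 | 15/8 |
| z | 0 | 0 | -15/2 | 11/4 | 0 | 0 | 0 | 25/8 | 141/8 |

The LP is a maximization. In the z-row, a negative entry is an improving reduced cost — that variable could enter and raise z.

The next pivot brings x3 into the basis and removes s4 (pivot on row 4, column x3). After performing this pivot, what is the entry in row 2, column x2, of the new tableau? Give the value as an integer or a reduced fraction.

0

Pivot element is row 4, column x3: 13/2.
Normalize row 4: new (row 4, x2) = 0/(13/2) = 0.
row 2 ← row 2 − 5·(new row 4): 0 − 5·0 = 0.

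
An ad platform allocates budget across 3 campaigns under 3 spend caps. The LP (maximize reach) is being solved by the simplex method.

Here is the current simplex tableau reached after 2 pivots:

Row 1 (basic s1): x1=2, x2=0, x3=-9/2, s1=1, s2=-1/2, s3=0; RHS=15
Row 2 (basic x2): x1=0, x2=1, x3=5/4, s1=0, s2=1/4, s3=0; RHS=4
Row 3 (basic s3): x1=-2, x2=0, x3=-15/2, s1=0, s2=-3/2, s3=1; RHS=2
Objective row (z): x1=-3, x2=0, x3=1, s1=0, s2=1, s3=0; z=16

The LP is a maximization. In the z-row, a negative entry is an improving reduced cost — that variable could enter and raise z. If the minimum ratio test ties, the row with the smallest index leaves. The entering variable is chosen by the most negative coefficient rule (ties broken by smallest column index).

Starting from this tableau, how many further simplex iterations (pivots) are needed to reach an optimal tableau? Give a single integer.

2

pivot: x1 in, s1 out → z = 77/2
pivot: x3 in, x2 out → z = 569/10
No improving column remains; optimal.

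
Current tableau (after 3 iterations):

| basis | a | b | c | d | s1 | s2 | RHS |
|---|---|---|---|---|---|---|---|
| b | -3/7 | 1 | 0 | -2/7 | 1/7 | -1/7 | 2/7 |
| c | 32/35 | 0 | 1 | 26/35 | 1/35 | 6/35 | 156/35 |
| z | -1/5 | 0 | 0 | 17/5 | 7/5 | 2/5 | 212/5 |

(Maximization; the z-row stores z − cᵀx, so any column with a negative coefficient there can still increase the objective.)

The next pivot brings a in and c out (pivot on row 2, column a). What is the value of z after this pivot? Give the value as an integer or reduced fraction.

347/8

Minimum ratio for a: (156/35)/(32/35) = 39/8.
z changes by −(z-row coeff of a)·ratio = −(-1/5)·(39/8) = 39/40.
New z = 212/5 + (39/40) = 347/8.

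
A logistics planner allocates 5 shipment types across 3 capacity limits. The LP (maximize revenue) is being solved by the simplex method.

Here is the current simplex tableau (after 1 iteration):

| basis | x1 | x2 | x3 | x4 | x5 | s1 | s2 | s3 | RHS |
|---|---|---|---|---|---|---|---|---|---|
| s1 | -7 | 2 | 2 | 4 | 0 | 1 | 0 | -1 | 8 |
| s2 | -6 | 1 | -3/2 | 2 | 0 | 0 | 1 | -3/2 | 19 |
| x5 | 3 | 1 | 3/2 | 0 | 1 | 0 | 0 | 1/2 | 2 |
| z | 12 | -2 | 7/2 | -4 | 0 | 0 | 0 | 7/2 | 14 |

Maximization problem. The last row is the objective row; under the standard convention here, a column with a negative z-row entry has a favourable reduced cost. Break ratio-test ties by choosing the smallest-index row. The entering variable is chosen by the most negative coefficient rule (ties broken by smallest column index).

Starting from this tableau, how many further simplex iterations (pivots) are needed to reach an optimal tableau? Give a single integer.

1

pivot: x4 in, s1 out → z = 22
No improving column remains; optimal.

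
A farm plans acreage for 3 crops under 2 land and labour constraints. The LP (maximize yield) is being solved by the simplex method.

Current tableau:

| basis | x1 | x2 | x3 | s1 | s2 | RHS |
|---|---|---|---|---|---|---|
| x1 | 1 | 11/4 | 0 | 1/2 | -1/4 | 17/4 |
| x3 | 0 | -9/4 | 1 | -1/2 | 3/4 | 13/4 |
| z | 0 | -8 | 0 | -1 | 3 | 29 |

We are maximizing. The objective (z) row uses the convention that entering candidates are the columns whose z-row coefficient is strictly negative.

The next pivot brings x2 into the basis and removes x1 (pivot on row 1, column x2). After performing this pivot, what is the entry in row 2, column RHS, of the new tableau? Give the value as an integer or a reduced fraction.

Pivot element is row 1, column x2: 11/4.
Normalize row 1: new (row 1, RHS) = (17/4)/(11/4) = 17/11.
row 2 ← row 2 − (-9/4)·(new row 1): 13/4 − (-9/4)·(17/11) = 74/11.

74/11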